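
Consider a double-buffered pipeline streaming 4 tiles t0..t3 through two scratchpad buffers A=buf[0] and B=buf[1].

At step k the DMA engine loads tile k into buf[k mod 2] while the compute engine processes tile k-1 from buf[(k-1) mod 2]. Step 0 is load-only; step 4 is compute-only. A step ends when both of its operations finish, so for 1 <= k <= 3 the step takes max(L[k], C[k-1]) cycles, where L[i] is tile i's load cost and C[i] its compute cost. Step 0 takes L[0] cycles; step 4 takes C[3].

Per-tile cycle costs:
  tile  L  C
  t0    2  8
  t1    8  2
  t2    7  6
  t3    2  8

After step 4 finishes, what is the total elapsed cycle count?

end_cycle[4] = 31

[0] DMA t0→A (2c) ∥ CU idle ⇒ 2c, clock 2
[1] DMA t1→B (8c) ∥ CU A:t0 (8c) ⇒ 8c, clock 10
[2] DMA t2→A (7c) ∥ CU B:t1 (2c) ⇒ 7c, clock 17
[3] DMA t3→B (2c) ∥ CU A:t2 (6c) ⇒ 6c, clock 23
[4] DMA idle ∥ CU B:t3 (8c) ⇒ 8c, clock 31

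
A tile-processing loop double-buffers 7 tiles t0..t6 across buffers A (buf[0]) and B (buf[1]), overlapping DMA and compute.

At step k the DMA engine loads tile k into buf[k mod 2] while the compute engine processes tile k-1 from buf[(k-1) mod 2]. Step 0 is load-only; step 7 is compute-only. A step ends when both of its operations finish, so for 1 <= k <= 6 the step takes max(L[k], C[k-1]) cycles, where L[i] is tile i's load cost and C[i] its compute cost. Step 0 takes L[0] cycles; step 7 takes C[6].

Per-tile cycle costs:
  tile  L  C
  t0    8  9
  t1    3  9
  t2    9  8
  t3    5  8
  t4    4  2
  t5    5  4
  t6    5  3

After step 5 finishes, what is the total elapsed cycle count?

k=0 load=t0/8c comp=- wait=8 total=8
k=1 load=t1/3c comp=t0/9c wait=9 total=17
k=2 load=t2/9c comp=t1/9c wait=9 total=26
k=3 load=t3/5c comp=t2/8c wait=8 total=34
k=4 load=t4/4c comp=t3/8c wait=8 total=42
k=5 load=t5/5c comp=t4/2c wait=5 total=47
k=6 load=t6/5c comp=t5/4c wait=5 total=52
k=7 load=- comp=t6/3c wait=3 total=55

end_cycle[5] = 47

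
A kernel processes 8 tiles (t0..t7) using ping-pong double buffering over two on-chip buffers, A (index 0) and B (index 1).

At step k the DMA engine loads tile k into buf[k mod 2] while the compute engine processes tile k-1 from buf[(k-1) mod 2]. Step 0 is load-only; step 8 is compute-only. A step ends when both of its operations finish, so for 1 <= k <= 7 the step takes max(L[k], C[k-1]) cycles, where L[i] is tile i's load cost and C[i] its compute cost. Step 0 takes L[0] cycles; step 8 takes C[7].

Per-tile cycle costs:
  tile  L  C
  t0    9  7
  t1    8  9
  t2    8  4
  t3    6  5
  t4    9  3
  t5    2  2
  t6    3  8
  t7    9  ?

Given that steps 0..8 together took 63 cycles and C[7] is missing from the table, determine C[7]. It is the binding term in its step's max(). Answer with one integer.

C[7] = 7

step 0 = dur = L[0]=9 = 9
step 1 = dur = max(L[1]=8, C[0]=7) = 8
step 2 = dur = max(L[2]=8, C[1]=9) = 9
step 3 = dur = max(L[3]=6, C[2]=4) = 6
step 4 = dur = max(L[4]=9, C[3]=5) = 9
step 5 = dur = max(L[5]=2, C[4]=3) = 3
step 6 = dur = max(L[6]=3, C[5]=2) = 3
step 7 = dur = max(L[7]=9, C[6]=8) = 9
step 8 = dur = C[7]=? = C[7]  (unknown; binding)
sum of known step durations = 56
dur[8] = total - known = 63 - 56 = 7
C[7] is the binding max in step 8, so C[7] = dur[8] = 7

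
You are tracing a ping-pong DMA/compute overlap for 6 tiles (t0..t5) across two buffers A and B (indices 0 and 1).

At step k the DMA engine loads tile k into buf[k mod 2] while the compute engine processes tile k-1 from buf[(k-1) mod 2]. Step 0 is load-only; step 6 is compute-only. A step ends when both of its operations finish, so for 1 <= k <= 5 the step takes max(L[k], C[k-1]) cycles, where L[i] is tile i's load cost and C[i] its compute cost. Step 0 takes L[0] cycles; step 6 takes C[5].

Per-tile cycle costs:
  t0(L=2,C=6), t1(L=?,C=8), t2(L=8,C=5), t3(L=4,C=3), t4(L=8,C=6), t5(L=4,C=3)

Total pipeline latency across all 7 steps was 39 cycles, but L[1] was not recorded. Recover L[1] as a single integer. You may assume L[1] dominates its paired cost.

step 0 → dur = L[0]=2 = 2
step 1 → dur = max(L[1]=?, C[0]=6) = L[1]  (unknown; binding)
step 2 → dur = max(L[2]=8, C[1]=8) = 8
step 3 → dur = max(L[3]=4, C[2]=5) = 5
step 4 → dur = max(L[4]=8, C[3]=3) = 8
step 5 → dur = max(L[5]=4, C[4]=6) = 6
step 6 → dur = C[5]=3 = 3
sum of known step durations = 32
dur[1] = total - known = 39 - 32 = 7
L[1] is the binding max in step 1, so L[1] = dur[1] = 7

L[1] = 7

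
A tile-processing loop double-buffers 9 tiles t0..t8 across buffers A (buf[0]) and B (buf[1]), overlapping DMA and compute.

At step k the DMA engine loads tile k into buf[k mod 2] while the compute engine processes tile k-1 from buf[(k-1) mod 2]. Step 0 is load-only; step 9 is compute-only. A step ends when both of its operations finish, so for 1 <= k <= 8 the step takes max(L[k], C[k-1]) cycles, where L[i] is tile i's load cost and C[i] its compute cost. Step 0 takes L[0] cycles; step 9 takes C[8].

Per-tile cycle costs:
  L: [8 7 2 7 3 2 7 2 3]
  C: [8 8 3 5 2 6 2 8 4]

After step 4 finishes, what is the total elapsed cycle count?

[0] DMA t0→A (8c) ∥ CU idle ⇒ 8c, clock 8
[1] DMA t1→B (7c) ∥ CU A:t0 (8c) ⇒ 8c, clock 16
[2] DMA t2→A (2c) ∥ CU B:t1 (8c) ⇒ 8c, clock 24
[3] DMA t3→B (7c) ∥ CU A:t2 (3c) ⇒ 7c, clock 31
[4] DMA t4→A (3c) ∥ CU B:t3 (5c) ⇒ 5c, clock 36
[5] DMA t5→B (2c) ∥ CU A:t4 (2c) ⇒ 2c, clock 38
[6] DMA t6→A (7c) ∥ CU B:t5 (6c) ⇒ 7c, clock 45
[7] DMA t7→B (2c) ∥ CU A:t6 (2c) ⇒ 2c, clock 47
[8] DMA t8→A (3c) ∥ CU B:t7 (8c) ⇒ 8c, clock 55
[9] DMA idle ∥ CU A:t8 (4c) ⇒ 4c, clock 59

end_cycle[4] = 36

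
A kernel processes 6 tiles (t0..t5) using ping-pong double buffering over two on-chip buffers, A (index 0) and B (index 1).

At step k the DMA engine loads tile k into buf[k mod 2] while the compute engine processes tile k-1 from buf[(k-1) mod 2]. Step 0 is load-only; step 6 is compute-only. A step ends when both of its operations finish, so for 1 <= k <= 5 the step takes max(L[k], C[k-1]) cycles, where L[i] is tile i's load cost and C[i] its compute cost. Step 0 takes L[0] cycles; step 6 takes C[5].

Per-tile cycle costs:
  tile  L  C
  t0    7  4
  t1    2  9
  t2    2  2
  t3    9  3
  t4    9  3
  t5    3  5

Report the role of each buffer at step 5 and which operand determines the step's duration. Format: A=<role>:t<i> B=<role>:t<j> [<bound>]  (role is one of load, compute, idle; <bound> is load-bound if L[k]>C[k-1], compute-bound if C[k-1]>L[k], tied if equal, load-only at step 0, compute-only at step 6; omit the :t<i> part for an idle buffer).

step 0: L[0]=7 → dur=7, Σ=7 | A=load:t0 B=idle [load-only]
step 1: L[1]=2 C[0]=4 → dur=4, Σ=11 | A=compute:t0 B=load:t1 [compute-bound]
step 2: L[2]=2 C[1]=9 → dur=9, Σ=20 | A=load:t2 B=compute:t1 [compute-bound]
step 3: L[3]=9 C[2]=2 → dur=9, Σ=29 | A=compute:t2 B=load:t3 [load-bound]
step 4: L[4]=9 C[3]=3 → dur=9, Σ=38 | A=load:t4 B=compute:t3 [load-bound]
step 5: L[5]=3 C[4]=3 → dur=3, Σ=41 | A=compute:t4 B=load:t5 [tied]
step 6: C[5]=5 → dur=5, Σ=46 | A=idle B=compute:t5 [compute-only]

step 5: A=compute:t4 B=load:t5 [tied]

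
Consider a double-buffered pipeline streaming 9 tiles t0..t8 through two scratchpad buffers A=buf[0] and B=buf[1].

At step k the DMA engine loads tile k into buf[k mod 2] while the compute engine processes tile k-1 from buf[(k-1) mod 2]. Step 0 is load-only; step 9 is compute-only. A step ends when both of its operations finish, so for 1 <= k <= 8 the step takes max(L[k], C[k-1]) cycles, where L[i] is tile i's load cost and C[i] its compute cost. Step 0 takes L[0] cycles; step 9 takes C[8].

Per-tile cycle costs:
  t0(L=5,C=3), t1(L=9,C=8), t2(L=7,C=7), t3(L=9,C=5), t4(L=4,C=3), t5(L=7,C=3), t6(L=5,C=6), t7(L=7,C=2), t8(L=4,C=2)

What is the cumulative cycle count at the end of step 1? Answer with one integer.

[0] DMA t0→A (5c) ∥ CU idle ⇒ 5c, clock 5
[1] DMA t1→B (9c) ∥ CU A:t0 (3c) ⇒ 9c, clock 14
[2] DMA t2→A (7c) ∥ CU B:t1 (8c) ⇒ 8c, clock 22
[3] DMA t3→B (9c) ∥ CU A:t2 (7c) ⇒ 9c, clock 31
[4] DMA t4→A (4c) ∥ CU B:t3 (5c) ⇒ 5c, clock 36
[5] DMA t5→B (7c) ∥ CU A:t4 (3c) ⇒ 7c, clock 43
[6] DMA t6→A (5c) ∥ CU B:t5 (3c) ⇒ 5c, clock 48
[7] DMA t7→B (7c) ∥ CU A:t6 (6c) ⇒ 7c, clock 55
[8] DMA t8→A (4c) ∥ CU B:t7 (2c) ⇒ 4c, clock 59
[9] DMA idle ∥ CU A:t8 (2c) ⇒ 2c, clock 61

end_cycle[1] = 14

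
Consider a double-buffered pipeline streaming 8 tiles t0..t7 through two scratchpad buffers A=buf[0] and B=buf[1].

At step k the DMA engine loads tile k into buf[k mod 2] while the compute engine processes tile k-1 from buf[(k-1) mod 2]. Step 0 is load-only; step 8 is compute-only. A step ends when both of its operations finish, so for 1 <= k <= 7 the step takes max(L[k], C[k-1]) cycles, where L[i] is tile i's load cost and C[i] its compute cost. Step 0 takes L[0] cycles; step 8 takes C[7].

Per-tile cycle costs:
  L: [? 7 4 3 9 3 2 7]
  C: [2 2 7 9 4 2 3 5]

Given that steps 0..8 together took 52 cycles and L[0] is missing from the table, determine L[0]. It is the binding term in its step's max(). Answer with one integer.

step 0: dur = L[0]=? = L[0]  (unknown; binding)
step 1: dur = max(L[1]=7, C[0]=2) = 7
step 2: dur = max(L[2]=4, C[1]=2) = 4
step 3: dur = max(L[3]=3, C[2]=7) = 7
step 4: dur = max(L[4]=9, C[3]=9) = 9
step 5: dur = max(L[5]=3, C[4]=4) = 4
step 6: dur = max(L[6]=2, C[5]=2) = 2
step 7: dur = max(L[7]=7, C[6]=3) = 7
step 8: dur = C[7]=5 = 5
sum of known step durations = 45
dur[0] = total - known = 52 - 45 = 7
L[0] is the binding max in step 0, so L[0] = dur[0] = 7

L[0] = 7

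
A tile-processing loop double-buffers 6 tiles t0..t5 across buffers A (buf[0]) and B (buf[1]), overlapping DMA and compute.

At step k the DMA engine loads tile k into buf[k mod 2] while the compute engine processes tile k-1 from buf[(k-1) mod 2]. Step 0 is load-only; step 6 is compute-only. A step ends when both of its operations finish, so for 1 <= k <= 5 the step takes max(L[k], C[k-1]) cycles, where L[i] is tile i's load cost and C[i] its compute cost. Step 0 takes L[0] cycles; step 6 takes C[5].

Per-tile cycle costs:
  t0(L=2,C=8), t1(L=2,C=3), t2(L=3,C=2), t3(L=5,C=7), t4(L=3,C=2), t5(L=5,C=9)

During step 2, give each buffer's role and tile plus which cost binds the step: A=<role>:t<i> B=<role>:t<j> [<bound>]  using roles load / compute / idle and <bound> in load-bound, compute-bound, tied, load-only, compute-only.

step 2: A=load:t2 B=compute:t1 [tied]

k=0 load=t0/2c comp=- wait=2 total=2
k=1 load=t1/2c comp=t0/8c wait=8 total=10
k=2 load=t2/3c comp=t1/3c wait=3 total=13
k=3 load=t3/5c comp=t2/2c wait=5 total=18
k=4 load=t4/3c comp=t3/7c wait=7 total=25
k=5 load=t5/5c comp=t4/2c wait=5 total=30
k=6 load=- comp=t5/9c wait=9 total=39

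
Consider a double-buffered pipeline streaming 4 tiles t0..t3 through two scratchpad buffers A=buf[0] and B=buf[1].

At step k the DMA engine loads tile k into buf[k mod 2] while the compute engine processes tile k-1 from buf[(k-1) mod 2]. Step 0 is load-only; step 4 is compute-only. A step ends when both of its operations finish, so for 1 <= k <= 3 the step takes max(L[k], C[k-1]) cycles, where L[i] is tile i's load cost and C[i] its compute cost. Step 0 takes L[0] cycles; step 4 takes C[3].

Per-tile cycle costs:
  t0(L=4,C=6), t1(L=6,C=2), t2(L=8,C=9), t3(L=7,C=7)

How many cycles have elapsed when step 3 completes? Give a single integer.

end_cycle[3] = 27

  0. 4=4c; end=4; A:t0 B:-
  1. max(6,6)=6c; end=10; A:t0 B:t1
  2. max(8,2)=8c; end=18; A:t2 B:t1
  3. max(7,9)=9c; end=27; A:t2 B:t3
  4. 7=7c; end=34; A:t2 B:t3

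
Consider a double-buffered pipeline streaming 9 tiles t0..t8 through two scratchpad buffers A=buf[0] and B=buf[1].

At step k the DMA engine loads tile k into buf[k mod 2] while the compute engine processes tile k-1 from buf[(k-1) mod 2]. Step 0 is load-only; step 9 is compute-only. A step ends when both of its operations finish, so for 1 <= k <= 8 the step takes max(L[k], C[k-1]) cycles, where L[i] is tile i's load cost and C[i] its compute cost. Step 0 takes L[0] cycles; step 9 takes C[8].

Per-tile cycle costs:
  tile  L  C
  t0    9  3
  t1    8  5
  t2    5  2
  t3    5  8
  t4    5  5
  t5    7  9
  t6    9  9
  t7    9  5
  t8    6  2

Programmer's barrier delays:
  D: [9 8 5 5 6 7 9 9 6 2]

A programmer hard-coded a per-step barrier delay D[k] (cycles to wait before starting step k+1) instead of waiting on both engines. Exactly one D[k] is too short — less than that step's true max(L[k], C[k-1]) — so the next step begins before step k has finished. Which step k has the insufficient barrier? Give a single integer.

[0] required=L[0]=9=9 vs D=9 ok
[1] required=max(L[1]=8,C[0]=3)=8 vs D=8 ok
[2] required=max(L[2]=5,C[1]=5)=5 vs D=5 ok
[3] required=max(L[3]=5,C[2]=2)=5 vs D=5 ok
[4] required=max(L[4]=5,C[3]=8)=8 vs D=6 SHORT
[5] required=max(L[5]=7,C[4]=5)=7 vs D=7 ok
[6] required=max(L[6]=9,C[5]=9)=9 vs D=9 ok
[7] required=max(L[7]=9,C[6]=9)=9 vs D=9 ok
[8] required=max(L[8]=6,C[7]=5)=6 vs D=6 ok
[9] required=C[8]=2=2 vs D=2 ok

hazard at step 4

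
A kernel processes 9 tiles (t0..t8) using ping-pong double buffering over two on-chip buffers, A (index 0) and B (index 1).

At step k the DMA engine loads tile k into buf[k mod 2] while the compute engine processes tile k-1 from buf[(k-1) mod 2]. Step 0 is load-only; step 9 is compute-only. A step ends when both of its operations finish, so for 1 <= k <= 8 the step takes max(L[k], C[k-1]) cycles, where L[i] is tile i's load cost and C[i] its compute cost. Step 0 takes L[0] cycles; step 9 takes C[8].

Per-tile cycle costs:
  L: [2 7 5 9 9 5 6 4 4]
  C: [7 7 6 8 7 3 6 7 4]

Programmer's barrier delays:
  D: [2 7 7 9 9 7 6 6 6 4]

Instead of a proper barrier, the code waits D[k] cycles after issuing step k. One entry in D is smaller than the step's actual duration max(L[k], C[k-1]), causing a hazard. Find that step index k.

hazard at step 8

[0] required=L[0]=2=2 vs D=2 ok
[1] required=max(L[1]=7,C[0]=7)=7 vs D=7 ok
[2] required=max(L[2]=5,C[1]=7)=7 vs D=7 ok
[3] required=max(L[3]=9,C[2]=6)=9 vs D=9 ok
[4] required=max(L[4]=9,C[3]=8)=9 vs D=9 ok
[5] required=max(L[5]=5,C[4]=7)=7 vs D=7 ok
[6] required=max(L[6]=6,C[5]=3)=6 vs D=6 ok
[7] required=max(L[7]=4,C[6]=6)=6 vs D=6 ok
[8] required=max(L[8]=4,C[7]=7)=7 vs D=6 SHORT
[9] required=C[8]=4=4 vs D=4 ok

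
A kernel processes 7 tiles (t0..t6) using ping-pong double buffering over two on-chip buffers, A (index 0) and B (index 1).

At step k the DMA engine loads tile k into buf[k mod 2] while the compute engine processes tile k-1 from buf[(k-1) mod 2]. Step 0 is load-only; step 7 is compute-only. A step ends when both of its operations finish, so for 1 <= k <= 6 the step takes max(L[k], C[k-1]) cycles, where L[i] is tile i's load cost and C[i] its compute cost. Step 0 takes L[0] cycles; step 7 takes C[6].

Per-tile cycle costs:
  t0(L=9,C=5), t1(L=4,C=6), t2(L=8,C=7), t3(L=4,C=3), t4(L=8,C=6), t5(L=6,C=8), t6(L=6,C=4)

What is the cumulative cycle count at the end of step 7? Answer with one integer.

step 0: L[0]=9 → dur=9, Σ=9 | A=load:t0 B=idle [load-only]
step 1: L[1]=4 C[0]=5 → dur=5, Σ=14 | A=compute:t0 B=load:t1 [compute-bound]
step 2: L[2]=8 C[1]=6 → dur=8, Σ=22 | A=load:t2 B=compute:t1 [load-bound]
step 3: L[3]=4 C[2]=7 → dur=7, Σ=29 | A=compute:t2 B=load:t3 [compute-bound]
step 4: L[4]=8 C[3]=3 → dur=8, Σ=37 | A=load:t4 B=compute:t3 [load-bound]
step 5: L[5]=6 C[4]=6 → dur=6, Σ=43 | A=compute:t4 B=load:t5 [tied]
step 6: L[6]=6 C[5]=8 → dur=8, Σ=51 | A=load:t6 B=compute:t5 [compute-bound]
step 7: C[6]=4 → dur=4, Σ=55 | A=compute:t6 B=idle [compute-only]

end_cycle[7] = 55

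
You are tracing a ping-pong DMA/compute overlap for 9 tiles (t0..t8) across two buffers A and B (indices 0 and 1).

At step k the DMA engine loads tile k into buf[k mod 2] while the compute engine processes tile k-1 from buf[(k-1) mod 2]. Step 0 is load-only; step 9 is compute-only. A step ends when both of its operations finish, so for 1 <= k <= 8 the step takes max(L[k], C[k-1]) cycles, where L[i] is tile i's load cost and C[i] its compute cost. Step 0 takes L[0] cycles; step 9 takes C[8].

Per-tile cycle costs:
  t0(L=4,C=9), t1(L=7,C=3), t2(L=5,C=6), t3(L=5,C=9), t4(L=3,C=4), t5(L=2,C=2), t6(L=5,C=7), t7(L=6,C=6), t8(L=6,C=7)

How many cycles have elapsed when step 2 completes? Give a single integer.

k=0 load=t0/4c comp=- wait=4 total=4
k=1 load=t1/7c comp=t0/9c wait=9 total=13
k=2 load=t2/5c comp=t1/3c wait=5 total=18
k=3 load=t3/5c comp=t2/6c wait=6 total=24
k=4 load=t4/3c comp=t3/9c wait=9 total=33
k=5 load=t5/2c comp=t4/4c wait=4 total=37
k=6 load=t6/5c comp=t5/2c wait=5 total=42
k=7 load=t7/6c comp=t6/7c wait=7 total=49
k=8 load=t8/6c comp=t7/6c wait=6 total=55
k=9 load=- comp=t8/7c wait=7 total=62

end_cycle[2] = 18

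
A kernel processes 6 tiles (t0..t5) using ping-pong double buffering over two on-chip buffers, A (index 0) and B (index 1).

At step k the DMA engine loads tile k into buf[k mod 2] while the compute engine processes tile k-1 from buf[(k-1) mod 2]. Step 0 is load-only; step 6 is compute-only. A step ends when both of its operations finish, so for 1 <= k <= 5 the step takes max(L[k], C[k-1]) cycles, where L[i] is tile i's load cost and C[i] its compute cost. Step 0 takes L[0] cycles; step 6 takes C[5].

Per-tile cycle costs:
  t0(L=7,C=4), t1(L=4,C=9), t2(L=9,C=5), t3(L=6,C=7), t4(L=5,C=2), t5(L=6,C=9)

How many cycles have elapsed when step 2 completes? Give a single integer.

k=0 load=t0/7c comp=- wait=7 total=7
k=1 load=t1/4c comp=t0/4c wait=4 total=11
k=2 load=t2/9c comp=t1/9c wait=9 total=20
k=3 load=t3/6c comp=t2/5c wait=6 total=26
k=4 load=t4/5c comp=t3/7c wait=7 total=33
k=5 load=t5/6c comp=t4/2c wait=6 total=39
k=6 load=- comp=t5/9c wait=9 total=48

end_cycle[2] = 20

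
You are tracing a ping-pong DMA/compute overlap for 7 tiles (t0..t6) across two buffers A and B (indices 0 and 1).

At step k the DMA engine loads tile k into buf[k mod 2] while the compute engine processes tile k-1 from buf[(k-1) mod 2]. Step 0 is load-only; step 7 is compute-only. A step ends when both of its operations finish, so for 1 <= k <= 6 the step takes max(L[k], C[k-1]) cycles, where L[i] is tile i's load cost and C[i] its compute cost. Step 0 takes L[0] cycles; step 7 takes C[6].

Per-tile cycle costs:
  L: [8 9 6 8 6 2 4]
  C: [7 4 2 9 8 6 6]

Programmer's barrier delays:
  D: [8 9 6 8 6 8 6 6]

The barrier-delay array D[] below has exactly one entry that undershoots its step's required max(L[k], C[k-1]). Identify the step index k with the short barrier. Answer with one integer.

[0] required=L[0]=8=8 vs D=8 ok
[1] required=max(L[1]=9,C[0]=7)=9 vs D=9 ok
[2] required=max(L[2]=6,C[1]=4)=6 vs D=6 ok
[3] required=max(L[3]=8,C[2]=2)=8 vs D=8 ok
[4] required=max(L[4]=6,C[3]=9)=9 vs D=6 SHORT
[5] required=max(L[5]=2,C[4]=8)=8 vs D=8 ok
[6] required=max(L[6]=4,C[5]=6)=6 vs D=6 ok
[7] required=C[6]=6=6 vs D=6 ok

hazard at step 4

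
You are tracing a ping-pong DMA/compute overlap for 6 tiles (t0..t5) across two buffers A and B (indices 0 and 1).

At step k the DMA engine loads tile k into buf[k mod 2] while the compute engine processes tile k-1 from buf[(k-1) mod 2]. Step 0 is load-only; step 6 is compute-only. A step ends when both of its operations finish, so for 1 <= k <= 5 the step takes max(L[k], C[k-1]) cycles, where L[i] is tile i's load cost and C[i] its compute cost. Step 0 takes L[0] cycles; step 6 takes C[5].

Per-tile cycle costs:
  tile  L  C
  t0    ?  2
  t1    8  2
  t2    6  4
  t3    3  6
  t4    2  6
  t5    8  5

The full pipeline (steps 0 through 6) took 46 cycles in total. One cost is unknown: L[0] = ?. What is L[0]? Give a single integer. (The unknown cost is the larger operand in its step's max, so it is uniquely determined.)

L[0] = 9

step 0 = dur = L[0]=? = L[0]  (unknown; binding)
step 1 = dur = max(L[1]=8, C[0]=2) = 8
step 2 = dur = max(L[2]=6, C[1]=2) = 6
step 3 = dur = max(L[3]=3, C[2]=4) = 4
step 4 = dur = max(L[4]=2, C[3]=6) = 6
step 5 = dur = max(L[5]=8, C[4]=6) = 8
step 6 = dur = C[5]=5 = 5
sum of known step durations = 37
dur[0] = total - known = 46 - 37 = 9
L[0] is the binding max in step 0, so L[0] = dur[0] = 9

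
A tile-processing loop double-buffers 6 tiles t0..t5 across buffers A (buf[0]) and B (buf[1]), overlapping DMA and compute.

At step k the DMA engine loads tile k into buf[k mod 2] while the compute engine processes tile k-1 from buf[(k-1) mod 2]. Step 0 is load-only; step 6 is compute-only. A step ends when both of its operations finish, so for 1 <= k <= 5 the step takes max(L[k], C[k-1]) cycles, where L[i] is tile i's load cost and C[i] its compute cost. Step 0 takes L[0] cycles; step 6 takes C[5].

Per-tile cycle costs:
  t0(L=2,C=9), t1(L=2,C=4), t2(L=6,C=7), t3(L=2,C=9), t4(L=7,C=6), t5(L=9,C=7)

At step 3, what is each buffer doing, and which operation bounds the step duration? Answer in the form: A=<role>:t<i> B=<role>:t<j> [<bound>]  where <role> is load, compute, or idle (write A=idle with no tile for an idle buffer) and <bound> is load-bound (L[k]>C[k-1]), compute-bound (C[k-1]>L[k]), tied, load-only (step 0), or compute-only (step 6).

step 3: A=compute:t2 B=load:t3 [compute-bound]

step 0: L[0]=2 → dur=2, Σ=2 | A=load:t0 B=idle [load-only]
step 1: L[1]=2 C[0]=9 → dur=9, Σ=11 | A=compute:t0 B=load:t1 [compute-bound]
step 2: L[2]=6 C[1]=4 → dur=6, Σ=17 | A=load:t2 B=compute:t1 [load-bound]
step 3: L[3]=2 C[2]=7 → dur=7, Σ=24 | A=compute:t2 B=load:t3 [compute-bound]
step 4: L[4]=7 C[3]=9 → dur=9, Σ=33 | A=load:t4 B=compute:t3 [compute-bound]
step 5: L[5]=9 C[4]=6 → dur=9, Σ=42 | A=compute:t4 B=load:t5 [load-bound]
step 6: C[5]=7 → dur=7, Σ=49 | A=idle B=compute:t5 [compute-only]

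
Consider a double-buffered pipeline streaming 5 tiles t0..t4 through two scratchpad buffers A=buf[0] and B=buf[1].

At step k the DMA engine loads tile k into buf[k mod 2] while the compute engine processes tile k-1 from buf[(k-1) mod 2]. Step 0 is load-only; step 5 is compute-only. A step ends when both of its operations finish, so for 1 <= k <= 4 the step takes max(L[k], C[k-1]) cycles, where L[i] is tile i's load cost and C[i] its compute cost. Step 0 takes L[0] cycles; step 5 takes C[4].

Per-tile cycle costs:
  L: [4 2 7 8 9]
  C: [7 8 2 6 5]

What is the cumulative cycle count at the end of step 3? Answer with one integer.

end_cycle[3] = 27

[0] DMA t0→A (4c) ∥ CU idle ⇒ 4c, clock 4
[1] DMA t1→B (2c) ∥ CU A:t0 (7c) ⇒ 7c, clock 11
[2] DMA t2→A (7c) ∥ CU B:t1 (8c) ⇒ 8c, clock 19
[3] DMA t3→B (8c) ∥ CU A:t2 (2c) ⇒ 8c, clock 27
[4] DMA t4→A (9c) ∥ CU B:t3 (6c) ⇒ 9c, clock 36
[5] DMA idle ∥ CU A:t4 (5c) ⇒ 5c, clock 41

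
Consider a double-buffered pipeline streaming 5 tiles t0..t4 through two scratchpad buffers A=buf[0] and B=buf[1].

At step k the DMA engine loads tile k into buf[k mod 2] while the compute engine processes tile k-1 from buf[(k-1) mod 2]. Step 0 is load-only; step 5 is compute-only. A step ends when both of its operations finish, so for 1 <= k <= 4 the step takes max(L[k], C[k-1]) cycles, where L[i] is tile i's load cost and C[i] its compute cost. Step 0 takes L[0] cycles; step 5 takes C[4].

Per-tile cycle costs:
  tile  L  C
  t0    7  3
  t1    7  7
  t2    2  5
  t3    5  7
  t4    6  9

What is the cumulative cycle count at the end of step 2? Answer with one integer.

  0. 7=7c; end=7; A:t0 B:-
  1. max(7,3)=7c; end=14; A:t0 B:t1
  2. max(2,7)=7c; end=21; A:t2 B:t1
  3. max(5,5)=5c; end=26; A:t2 B:t3
  4. max(6,7)=7c; end=33; A:t4 B:t3
  5. 9=9c; end=42; A:t4 B:t3

end_cycle[2] = 21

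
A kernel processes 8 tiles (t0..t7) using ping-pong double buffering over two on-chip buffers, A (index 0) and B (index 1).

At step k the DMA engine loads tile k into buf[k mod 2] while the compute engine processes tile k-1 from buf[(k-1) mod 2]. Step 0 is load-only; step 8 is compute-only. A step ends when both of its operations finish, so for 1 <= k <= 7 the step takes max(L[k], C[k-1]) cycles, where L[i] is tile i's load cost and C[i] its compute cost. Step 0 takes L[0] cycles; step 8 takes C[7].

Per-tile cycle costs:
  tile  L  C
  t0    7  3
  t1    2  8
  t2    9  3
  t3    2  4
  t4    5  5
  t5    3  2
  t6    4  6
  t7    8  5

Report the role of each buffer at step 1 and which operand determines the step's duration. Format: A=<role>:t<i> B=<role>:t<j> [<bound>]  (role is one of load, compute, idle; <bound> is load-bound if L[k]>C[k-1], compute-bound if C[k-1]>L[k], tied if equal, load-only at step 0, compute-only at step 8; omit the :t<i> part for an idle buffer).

step 1: A=compute:t0 B=load:t1 [compute-bound]

step 0: L[0]=7 → dur=7, Σ=7 | A=load:t0 B=idle [load-only]
step 1: L[1]=2 C[0]=3 → dur=3, Σ=10 | A=compute:t0 B=load:t1 [compute-bound]
step 2: L[2]=9 C[1]=8 → dur=9, Σ=19 | A=load:t2 B=compute:t1 [load-bound]
step 3: L[3]=2 C[2]=3 → dur=3, Σ=22 | A=compute:t2 B=load:t3 [compute-bound]
step 4: L[4]=5 C[3]=4 → dur=5, Σ=27 | A=load:t4 B=compute:t3 [load-bound]
step 5: L[5]=3 C[4]=5 → dur=5, Σ=32 | A=compute:t4 B=load:t5 [compute-bound]
step 6: L[6]=4 C[5]=2 → dur=4, Σ=36 | A=load:t6 B=compute:t5 [load-bound]
step 7: L[7]=8 C[6]=6 → dur=8, Σ=44 | A=compute:t6 B=load:t7 [load-bound]
step 8: C[7]=5 → dur=5, Σ=49 | A=idle B=compute:t7 [compute-only]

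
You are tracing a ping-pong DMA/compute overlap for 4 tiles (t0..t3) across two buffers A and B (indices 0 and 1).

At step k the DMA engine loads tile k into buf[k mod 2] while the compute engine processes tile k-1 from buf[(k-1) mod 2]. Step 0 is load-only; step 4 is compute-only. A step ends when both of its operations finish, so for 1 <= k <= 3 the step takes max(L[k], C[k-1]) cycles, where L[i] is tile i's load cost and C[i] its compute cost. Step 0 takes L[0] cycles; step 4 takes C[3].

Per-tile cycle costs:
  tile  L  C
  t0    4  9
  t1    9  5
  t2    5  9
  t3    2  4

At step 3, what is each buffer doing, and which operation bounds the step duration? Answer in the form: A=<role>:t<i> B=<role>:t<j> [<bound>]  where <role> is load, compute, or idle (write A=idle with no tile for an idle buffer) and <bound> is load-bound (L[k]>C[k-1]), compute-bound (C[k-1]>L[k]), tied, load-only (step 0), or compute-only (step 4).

step 3: A=compute:t2 B=load:t3 [compute-bound]

k=0 load=t0/4c comp=- wait=4 total=4
k=1 load=t1/9c comp=t0/9c wait=9 total=13
k=2 load=t2/5c comp=t1/5c wait=5 total=18
k=3 load=t3/2c comp=t2/9c wait=9 total=27
k=4 load=- comp=t3/4c wait=4 total=31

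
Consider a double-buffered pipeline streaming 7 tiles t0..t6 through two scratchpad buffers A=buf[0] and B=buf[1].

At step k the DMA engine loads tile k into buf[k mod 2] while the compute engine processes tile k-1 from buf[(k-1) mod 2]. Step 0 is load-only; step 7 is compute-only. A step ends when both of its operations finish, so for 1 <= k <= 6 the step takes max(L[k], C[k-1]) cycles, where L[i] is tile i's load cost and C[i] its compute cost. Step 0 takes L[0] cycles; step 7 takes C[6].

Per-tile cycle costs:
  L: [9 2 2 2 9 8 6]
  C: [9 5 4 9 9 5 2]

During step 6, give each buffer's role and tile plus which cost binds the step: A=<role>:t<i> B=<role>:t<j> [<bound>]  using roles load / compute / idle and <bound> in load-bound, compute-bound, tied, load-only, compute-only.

  0. 9=9c; end=9; A:t0 B:-
  1. max(2,9)=9c; end=18; A:t0 B:t1
  2. max(2,5)=5c; end=23; A:t2 B:t1
  3. max(2,4)=4c; end=27; A:t2 B:t3
  4. max(9,9)=9c; end=36; A:t4 B:t3
  5. max(8,9)=9c; end=45; A:t4 B:t5
  6. max(6,5)=6c; end=51; A:t6 B:t5
  7. 2=2c; end=53; A:t6 B:t5

step 6: A=load:t6 B=compute:t5 [load-bound]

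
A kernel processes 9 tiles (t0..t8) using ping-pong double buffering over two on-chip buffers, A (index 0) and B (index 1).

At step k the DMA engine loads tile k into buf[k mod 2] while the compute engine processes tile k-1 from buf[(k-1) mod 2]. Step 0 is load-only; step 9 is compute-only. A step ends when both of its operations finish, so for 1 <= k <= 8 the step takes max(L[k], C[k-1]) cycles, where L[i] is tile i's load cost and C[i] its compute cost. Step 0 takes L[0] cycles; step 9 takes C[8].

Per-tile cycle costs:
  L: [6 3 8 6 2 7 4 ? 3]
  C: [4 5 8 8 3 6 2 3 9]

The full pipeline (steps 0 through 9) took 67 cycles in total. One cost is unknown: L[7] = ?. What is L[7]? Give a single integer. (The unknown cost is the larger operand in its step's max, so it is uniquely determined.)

step 0 | dur = L[0]=6 = 6
step 1 | dur = max(L[1]=3, C[0]=4) = 4
step 2 | dur = max(L[2]=8, C[1]=5) = 8
step 3 | dur = max(L[3]=6, C[2]=8) = 8
step 4 | dur = max(L[4]=2, C[3]=8) = 8
step 5 | dur = max(L[5]=7, C[4]=3) = 7
step 6 | dur = max(L[6]=4, C[5]=6) = 6
step 7 | dur = max(L[7]=?, C[6]=2) = L[7]  (unknown; binding)
step 8 | dur = max(L[8]=3, C[7]=3) = 3
step 9 | dur = C[8]=9 = 9
sum of known step durations = 59
dur[7] = total - known = 67 - 59 = 8
L[7] is the binding max in step 7, so L[7] = dur[7] = 8

L[7] = 8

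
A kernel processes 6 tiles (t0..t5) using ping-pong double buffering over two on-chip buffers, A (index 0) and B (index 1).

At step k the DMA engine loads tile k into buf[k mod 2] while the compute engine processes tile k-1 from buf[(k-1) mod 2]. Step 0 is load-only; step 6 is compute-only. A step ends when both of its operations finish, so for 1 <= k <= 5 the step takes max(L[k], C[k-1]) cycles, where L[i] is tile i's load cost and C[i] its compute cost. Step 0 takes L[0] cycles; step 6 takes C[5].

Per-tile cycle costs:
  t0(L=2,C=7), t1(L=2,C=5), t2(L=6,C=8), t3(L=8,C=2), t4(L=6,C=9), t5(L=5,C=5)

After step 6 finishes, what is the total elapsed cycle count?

[0] DMA t0→A (2c) ∥ CU idle ⇒ 2c, clock 2
[1] DMA t1→B (2c) ∥ CU A:t0 (7c) ⇒ 7c, clock 9
[2] DMA t2→A (6c) ∥ CU B:t1 (5c) ⇒ 6c, clock 15
[3] DMA t3→B (8c) ∥ CU A:t2 (8c) ⇒ 8c, clock 23
[4] DMA t4→A (6c) ∥ CU B:t3 (2c) ⇒ 6c, clock 29
[5] DMA t5→B (5c) ∥ CU A:t4 (9c) ⇒ 9c, clock 38
[6] DMA idle ∥ CU B:t5 (5c) ⇒ 5c, clock 43

end_cycle[6] = 43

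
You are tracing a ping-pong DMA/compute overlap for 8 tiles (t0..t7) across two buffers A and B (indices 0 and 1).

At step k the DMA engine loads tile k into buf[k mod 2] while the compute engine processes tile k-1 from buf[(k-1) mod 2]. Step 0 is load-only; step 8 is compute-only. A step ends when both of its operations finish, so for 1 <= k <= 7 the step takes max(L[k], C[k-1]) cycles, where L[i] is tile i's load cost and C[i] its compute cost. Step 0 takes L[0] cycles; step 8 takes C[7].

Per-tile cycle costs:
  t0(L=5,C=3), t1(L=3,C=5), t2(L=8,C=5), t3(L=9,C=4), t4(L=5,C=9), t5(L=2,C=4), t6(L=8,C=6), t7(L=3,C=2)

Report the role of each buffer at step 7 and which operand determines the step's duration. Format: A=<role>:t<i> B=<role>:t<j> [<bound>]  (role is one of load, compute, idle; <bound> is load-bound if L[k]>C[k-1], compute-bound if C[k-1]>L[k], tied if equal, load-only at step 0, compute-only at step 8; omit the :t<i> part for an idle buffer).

step 7: A=compute:t6 B=load:t7 [compute-bound]

k=0 load=t0/5c comp=- wait=5 total=5
k=1 load=t1/3c comp=t0/3c wait=3 total=8
k=2 load=t2/8c comp=t1/5c wait=8 total=16
k=3 load=t3/9c comp=t2/5c wait=9 total=25
k=4 load=t4/5c comp=t3/4c wait=5 total=30
k=5 load=t5/2c comp=t4/9c wait=9 total=39
k=6 load=t6/8c comp=t5/4c wait=8 total=47
k=7 load=t7/3c comp=t6/6c wait=6 total=53
k=8 load=- comp=t7/2c wait=2 total=55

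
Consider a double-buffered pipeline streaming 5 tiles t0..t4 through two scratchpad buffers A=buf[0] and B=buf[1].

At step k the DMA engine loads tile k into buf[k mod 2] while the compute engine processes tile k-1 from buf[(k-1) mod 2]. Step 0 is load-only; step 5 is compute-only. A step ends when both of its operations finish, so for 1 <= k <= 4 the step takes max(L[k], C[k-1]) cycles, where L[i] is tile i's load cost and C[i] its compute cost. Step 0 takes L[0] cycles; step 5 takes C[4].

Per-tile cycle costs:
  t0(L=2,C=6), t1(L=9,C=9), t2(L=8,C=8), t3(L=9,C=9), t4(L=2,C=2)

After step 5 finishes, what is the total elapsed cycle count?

end_cycle[5] = 40

step 0: L[0]=2 → dur=2, Σ=2 | A=load:t0 B=idle [load-only]
step 1: L[1]=9 C[0]=6 → dur=9, Σ=11 | A=compute:t0 B=load:t1 [load-bound]
step 2: L[2]=8 C[1]=9 → dur=9, Σ=20 | A=load:t2 B=compute:t1 [compute-bound]
step 3: L[3]=9 C[2]=8 → dur=9, Σ=29 | A=compute:t2 B=load:t3 [load-bound]
step 4: L[4]=2 C[3]=9 → dur=9, Σ=38 | A=load:t4 B=compute:t3 [compute-bound]
step 5: C[4]=2 → dur=2, Σ=40 | A=compute:t4 B=idle [compute-only]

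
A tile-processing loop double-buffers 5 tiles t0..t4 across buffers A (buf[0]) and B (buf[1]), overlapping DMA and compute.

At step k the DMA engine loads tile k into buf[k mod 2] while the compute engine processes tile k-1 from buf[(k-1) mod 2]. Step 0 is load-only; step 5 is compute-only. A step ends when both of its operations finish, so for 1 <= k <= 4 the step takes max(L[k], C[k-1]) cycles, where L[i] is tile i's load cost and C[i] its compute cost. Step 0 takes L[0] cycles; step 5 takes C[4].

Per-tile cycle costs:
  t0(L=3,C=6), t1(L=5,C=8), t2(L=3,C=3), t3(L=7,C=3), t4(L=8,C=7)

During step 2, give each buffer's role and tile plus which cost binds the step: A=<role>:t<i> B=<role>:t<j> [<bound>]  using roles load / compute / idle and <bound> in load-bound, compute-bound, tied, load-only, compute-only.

step 2: A=load:t2 B=compute:t1 [compute-bound]

k=0 load=t0/3c comp=- wait=3 total=3
k=1 load=t1/5c comp=t0/6c wait=6 total=9
k=2 load=t2/3c comp=t1/8c wait=8 total=17
k=3 load=t3/7c comp=t2/3c wait=7 total=24
k=4 load=t4/8c comp=t3/3c wait=8 total=32
k=5 load=- comp=t4/7c wait=7 total=39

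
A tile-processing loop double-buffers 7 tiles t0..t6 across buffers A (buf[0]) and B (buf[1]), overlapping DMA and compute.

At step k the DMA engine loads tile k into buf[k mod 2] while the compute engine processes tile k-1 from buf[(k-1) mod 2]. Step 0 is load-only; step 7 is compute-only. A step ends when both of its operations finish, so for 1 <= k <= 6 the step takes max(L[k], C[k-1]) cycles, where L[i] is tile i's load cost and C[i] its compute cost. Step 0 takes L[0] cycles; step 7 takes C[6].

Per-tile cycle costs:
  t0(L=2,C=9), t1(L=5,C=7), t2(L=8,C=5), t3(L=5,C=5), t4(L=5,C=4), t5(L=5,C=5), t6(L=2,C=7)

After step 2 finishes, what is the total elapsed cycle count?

k=0 load=t0/2c comp=- wait=2 total=2
k=1 load=t1/5c comp=t0/9c wait=9 total=11
k=2 load=t2/8c comp=t1/7c wait=8 total=19
k=3 load=t3/5c comp=t2/5c wait=5 total=24
k=4 load=t4/5c comp=t3/5c wait=5 total=29
k=5 load=t5/5c comp=t4/4c wait=5 total=34
k=6 load=t6/2c comp=t5/5c wait=5 total=39
k=7 load=- comp=t6/7c wait=7 total=46

end_cycle[2] = 19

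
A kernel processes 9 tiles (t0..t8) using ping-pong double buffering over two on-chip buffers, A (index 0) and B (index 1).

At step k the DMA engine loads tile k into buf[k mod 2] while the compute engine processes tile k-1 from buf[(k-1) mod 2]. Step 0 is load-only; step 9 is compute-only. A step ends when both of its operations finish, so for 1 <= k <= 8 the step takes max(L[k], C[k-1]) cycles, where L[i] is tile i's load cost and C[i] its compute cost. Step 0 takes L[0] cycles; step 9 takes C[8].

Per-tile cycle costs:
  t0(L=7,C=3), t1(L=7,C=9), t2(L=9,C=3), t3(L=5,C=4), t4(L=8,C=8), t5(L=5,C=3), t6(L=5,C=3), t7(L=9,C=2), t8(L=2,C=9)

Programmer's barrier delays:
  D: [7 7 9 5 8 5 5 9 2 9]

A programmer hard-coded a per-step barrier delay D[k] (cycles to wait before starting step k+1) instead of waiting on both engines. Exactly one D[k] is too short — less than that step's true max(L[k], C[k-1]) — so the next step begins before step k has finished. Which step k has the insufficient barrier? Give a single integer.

hazard at step 5

k=0 barrier L[0]=7→7c, D[0]=7 ok
k=1 barrier max(L[1]=7,C[0]=3)→7c, D[1]=7 ok
k=2 barrier max(L[2]=9,C[1]=9)→9c, D[2]=9 ok
k=3 barrier max(L[3]=5,C[2]=3)→5c, D[3]=5 ok
k=4 barrier max(L[4]=8,C[3]=4)→8c, D[4]=8 ok
k=5 barrier max(L[5]=5,C[4]=8)→8c, D[5]=5 SHORT
k=6 barrier max(L[6]=5,C[5]=3)→5c, D[6]=5 ok
k=7 barrier max(L[7]=9,C[6]=3)→9c, D[7]=9 ok
k=8 barrier max(L[8]=2,C[7]=2)→2c, D[8]=2 ok
k=9 barrier C[8]=9→9c, D[9]=9 ok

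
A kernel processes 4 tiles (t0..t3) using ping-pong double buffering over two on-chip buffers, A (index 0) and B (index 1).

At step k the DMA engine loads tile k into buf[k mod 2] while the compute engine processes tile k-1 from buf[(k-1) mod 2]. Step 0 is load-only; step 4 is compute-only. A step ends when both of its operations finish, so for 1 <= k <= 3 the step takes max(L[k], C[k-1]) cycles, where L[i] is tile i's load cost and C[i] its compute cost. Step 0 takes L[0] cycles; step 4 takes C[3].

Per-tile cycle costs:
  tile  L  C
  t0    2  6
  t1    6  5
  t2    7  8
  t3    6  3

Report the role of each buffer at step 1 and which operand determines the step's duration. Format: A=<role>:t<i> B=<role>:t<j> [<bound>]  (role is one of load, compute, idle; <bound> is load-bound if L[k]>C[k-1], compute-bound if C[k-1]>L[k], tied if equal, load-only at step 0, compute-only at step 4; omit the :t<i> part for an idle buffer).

step 1: A=compute:t0 B=load:t1 [tied]

step 0: L[0]=2 → dur=2, Σ=2 | A=load:t0 B=idle [load-only]
step 1: L[1]=6 C[0]=6 → dur=6, Σ=8 | A=compute:t0 B=load:t1 [tied]
step 2: L[2]=7 C[1]=5 → dur=7, Σ=15 | A=load:t2 B=compute:t1 [load-bound]
step 3: L[3]=6 C[2]=8 → dur=8, Σ=23 | A=compute:t2 B=load:t3 [compute-bound]
step 4: C[3]=3 → dur=3, Σ=26 | A=idle B=compute:t3 [compute-only]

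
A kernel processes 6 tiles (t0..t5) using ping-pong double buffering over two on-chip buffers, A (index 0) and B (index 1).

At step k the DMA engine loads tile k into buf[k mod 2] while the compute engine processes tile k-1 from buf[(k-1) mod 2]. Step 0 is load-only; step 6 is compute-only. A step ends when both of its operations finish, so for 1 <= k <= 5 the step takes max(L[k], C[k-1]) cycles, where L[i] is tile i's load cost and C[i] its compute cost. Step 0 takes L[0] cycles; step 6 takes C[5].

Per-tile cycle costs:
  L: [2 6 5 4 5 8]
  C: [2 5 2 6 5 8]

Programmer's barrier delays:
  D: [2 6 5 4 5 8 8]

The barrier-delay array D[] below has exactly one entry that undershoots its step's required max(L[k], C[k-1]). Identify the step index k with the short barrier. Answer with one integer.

step 0: need L[0]=2 = 2; D[0]=2 ok
step 1: need max(L[1]=6,C[0]=2) = 6; D[1]=6 ok
step 2: need max(L[2]=5,C[1]=5) = 5; D[2]=5 ok
step 3: need max(L[3]=4,C[2]=2) = 4; D[3]=4 ok
step 4: need max(L[4]=5,C[3]=6) = 6; D[4]=5 SHORT
step 5: need max(L[5]=8,C[4]=5) = 8; D[5]=8 ok
step 6: need C[5]=8 = 8; D[6]=8 ok

hazard at step 4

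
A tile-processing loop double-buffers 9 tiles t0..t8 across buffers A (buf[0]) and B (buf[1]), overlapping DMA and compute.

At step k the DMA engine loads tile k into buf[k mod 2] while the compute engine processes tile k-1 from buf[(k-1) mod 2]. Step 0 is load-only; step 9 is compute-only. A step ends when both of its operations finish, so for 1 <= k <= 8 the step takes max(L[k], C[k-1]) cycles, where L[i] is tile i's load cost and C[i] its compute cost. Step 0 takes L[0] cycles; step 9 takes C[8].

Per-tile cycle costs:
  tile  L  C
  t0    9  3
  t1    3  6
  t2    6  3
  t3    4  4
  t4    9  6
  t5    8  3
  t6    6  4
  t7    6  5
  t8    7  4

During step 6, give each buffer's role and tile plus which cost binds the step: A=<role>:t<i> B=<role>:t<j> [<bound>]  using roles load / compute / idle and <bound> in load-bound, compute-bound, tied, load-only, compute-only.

step 6: A=load:t6 B=compute:t5 [load-bound]

k=0 load=t0/9c comp=- wait=9 total=9
k=1 load=t1/3c comp=t0/3c wait=3 total=12
k=2 load=t2/6c comp=t1/6c wait=6 total=18
k=3 load=t3/4c comp=t2/3c wait=4 total=22
k=4 load=t4/9c comp=t3/4c wait=9 total=31
k=5 load=t5/8c comp=t4/6c wait=8 total=39
k=6 load=t6/6c comp=t5/3c wait=6 total=45
k=7 load=t7/6c comp=t6/4c wait=6 total=51
k=8 load=t8/7c comp=t7/5c wait=7 total=58
k=9 load=- comp=t8/4c wait=4 total=62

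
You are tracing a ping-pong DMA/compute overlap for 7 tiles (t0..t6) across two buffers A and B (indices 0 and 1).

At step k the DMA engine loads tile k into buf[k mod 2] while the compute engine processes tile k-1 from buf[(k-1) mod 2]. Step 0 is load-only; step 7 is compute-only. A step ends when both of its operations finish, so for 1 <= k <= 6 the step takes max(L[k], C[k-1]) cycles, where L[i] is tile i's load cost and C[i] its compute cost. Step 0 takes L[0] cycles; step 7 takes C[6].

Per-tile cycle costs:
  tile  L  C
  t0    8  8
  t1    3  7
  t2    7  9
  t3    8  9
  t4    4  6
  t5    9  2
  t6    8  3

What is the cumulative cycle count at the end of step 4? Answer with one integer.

[0] DMA t0→A (8c) ∥ CU idle ⇒ 8c, clock 8
[1] DMA t1→B (3c) ∥ CU A:t0 (8c) ⇒ 8c, clock 16
[2] DMA t2→A (7c) ∥ CU B:t1 (7c) ⇒ 7c, clock 23
[3] DMA t3→B (8c) ∥ CU A:t2 (9c) ⇒ 9c, clock 32
[4] DMA t4→A (4c) ∥ CU B:t3 (9c) ⇒ 9c, clock 41
[5] DMA t5→B (9c) ∥ CU A:t4 (6c) ⇒ 9c, clock 50
[6] DMA t6→A (8c) ∥ CU B:t5 (2c) ⇒ 8c, clock 58
[7] DMA idle ∥ CU A:t6 (3c) ⇒ 3c, clock 61

end_cycle[4] = 41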